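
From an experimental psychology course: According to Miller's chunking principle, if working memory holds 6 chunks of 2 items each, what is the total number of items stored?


Total items = chunks * items_per_chunk
= 6 * 2
= 12


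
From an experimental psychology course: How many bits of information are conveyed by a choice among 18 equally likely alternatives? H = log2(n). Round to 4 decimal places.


H = log2(n)
H = log2(18)
= 4.1699


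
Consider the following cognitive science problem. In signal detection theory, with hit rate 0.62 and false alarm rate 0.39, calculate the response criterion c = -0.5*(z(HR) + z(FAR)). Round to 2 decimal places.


c = -0.5 * (z(HR) + z(FAR))
z(0.62) = 0.3055
z(0.39) = -0.2793
c = -0.5 * (0.3055 + -0.2793)
= -0.5 * 0.0262
= -0.01


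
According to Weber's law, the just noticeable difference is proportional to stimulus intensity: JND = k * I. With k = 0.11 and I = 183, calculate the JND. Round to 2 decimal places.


JND = k * I
JND = 0.11 * 183
= 20.13


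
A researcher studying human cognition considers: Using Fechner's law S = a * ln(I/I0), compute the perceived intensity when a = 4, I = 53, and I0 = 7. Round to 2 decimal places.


S = 4 * ln(53/7)
I/I0 = 7.571429
ln(7.571429) = 2.0244
S = 4 * 2.0244
= 8.10


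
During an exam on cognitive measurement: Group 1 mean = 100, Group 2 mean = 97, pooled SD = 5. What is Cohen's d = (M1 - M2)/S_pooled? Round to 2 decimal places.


Cohen's d = (M1 - M2) / S_pooled
= (100 - 97) / 5
= 3 / 5
= 0.60


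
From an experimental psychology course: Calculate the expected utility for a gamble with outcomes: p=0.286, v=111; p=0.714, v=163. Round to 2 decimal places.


EU = sum(p_i * v_i)
0.286 * 111 = 31.746
0.714 * 163 = 116.382
EU = 31.746 + 116.382
= 148.13


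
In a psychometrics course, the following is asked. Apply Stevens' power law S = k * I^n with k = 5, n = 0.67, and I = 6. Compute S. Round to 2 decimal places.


S = 5 * 6^0.67
6^0.67 = 3.3217
S = 5 * 3.3217
= 16.61


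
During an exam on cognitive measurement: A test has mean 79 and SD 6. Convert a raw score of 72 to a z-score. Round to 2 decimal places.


z = (X - mu) / sigma
= (72 - 79) / 6
= -7 / 6
= -1.17


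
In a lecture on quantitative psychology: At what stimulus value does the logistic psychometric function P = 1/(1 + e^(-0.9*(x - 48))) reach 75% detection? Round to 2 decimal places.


At P = 0.75: 0.75 = 1/(1 + e^(-k*(x-x0)))
Solving: e^(-k*(x-x0)) = 1/3
x = x0 + ln(3)/k
ln(3) = 1.0986
x = 48 + 1.0986/0.9
= 48 + 1.2207
= 49.22


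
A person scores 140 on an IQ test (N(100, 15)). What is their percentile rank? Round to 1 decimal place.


z = (IQ - mean) / SD
z = (140 - 100) / 15 = 2.6667
Percentile = Phi(2.6667) * 100
Phi(2.6667) = 0.99617
= 99.6


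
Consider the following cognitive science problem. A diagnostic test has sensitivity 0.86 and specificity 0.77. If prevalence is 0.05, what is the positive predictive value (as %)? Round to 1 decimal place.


PPV = (sens * prev) / (sens * prev + (1-spec) * (1-prev))
Numerator = 0.86 * 0.05 = 0.043
P(positive and no disease) = (1 - spec) * (1 - prev) = (1 - 0.77) * (1 - 0.05) = 0.2185
Denominator = 0.043 + 0.2185 = 0.2615
PPV = 0.043 / 0.2615 = 0.164436
As percentage = 16.4


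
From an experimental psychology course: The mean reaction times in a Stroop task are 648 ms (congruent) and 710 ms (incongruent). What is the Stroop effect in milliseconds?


Stroop effect = RT(incongruent) - RT(congruent)
= 710 - 648
= 62 ms


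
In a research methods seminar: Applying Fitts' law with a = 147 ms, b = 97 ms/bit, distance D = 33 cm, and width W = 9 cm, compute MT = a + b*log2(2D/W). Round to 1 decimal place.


MT = 147 + 97 * log2(2*33/9)
2D/W = 7.333333
log2(7.333333) = 2.8745
MT = 147 + 97 * 2.8745
= 425.8 ms


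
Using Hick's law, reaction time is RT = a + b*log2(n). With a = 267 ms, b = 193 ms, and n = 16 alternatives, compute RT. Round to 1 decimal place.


RT = 267 + 193 * log2(16)
log2(16) = 4.0
RT = 267 + 193 * 4.0
= 267 + 772.0
= 1039.0 ms


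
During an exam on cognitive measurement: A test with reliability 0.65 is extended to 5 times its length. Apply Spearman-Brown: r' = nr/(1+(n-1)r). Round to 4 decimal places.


r_new = n*r / (1 + (n-1)*r)
Numerator = 5 * 0.65 = 3.25
Denominator = 1 + 4 * 0.65 = 3.6
r_new = 3.25 / 3.6
= 0.9028


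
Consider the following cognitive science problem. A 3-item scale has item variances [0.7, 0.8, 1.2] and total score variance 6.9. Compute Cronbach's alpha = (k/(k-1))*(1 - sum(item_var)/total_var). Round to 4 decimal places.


alpha = (k/(k-1)) * (1 - sum(s_i^2)/s_total^2)
sum(item variances) = 2.7
k/(k-1) = 3/2 = 1.5
1 - 2.7/6.9 = 1 - 0.391304 = 0.608696
alpha = 1.5 * 0.608696
= 0.9130


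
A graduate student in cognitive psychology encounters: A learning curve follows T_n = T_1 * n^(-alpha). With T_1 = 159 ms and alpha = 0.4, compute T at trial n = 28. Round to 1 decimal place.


T_n = 159 * 28^(-0.4)
28^(-0.4) = 0.263716
T_n = 159 * 0.263716
= 41.9 ms


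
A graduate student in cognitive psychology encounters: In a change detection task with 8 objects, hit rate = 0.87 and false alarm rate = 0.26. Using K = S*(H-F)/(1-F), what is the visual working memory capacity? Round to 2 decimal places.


K = S * (H - F) / (1 - F)
H - F = 0.61
1 - F = 0.74
K = 8 * 0.61 / 0.74
= 6.59


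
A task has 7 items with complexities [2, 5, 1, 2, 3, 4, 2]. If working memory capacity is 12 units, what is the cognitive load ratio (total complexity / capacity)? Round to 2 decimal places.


Total complexity = 2 + 5 + 1 + 2 + 3 + 4 + 2 = 19
Load = total / capacity = 19 / 12
= 1.58


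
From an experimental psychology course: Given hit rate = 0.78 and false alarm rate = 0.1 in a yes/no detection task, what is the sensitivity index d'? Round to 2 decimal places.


d' = z(HR) - z(FAR)
z(0.78) = 0.7722
z(0.1) = -1.2816
d' = 0.7722 - -1.2816
= 2.05


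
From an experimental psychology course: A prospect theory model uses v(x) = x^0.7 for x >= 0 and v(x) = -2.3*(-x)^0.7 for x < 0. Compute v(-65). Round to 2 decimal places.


Since x = -65 < 0, use v(x) = -lambda*(-x)^alpha
(-x) = 65
65^0.7 = 18.5797
v(-65) = -2.3 * 18.5797
= -42.73


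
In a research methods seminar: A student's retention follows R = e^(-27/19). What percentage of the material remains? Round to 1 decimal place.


R = e^(-t/S)
-t/S = -27/19 = -1.421053
R = e^(-1.421053) = 0.24146
Percentage = 0.24146 * 100
= 24.1


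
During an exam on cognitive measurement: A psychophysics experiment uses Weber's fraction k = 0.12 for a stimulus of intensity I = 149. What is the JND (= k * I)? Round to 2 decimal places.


JND = k * I
JND = 0.12 * 149
= 17.88


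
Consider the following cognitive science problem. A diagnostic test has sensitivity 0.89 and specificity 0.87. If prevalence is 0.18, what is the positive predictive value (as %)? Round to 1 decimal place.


PPV = (sens * prev) / (sens * prev + (1-spec) * (1-prev))
Numerator = 0.89 * 0.18 = 0.1602
P(positive and no disease) = (1 - spec) * (1 - prev) = (1 - 0.87) * (1 - 0.18) = 0.1066
Denominator = 0.1602 + 0.1066 = 0.2668
PPV = 0.1602 / 0.2668 = 0.60045
As percentage = 60.0


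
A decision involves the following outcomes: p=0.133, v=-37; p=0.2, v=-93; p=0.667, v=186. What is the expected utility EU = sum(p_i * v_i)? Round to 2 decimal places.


EU = sum(p_i * v_i)
0.133 * -37 = -4.921
0.2 * -93 = -18.6
0.667 * 186 = 124.062
EU = -4.921 + -18.6 + 124.062
= 100.54


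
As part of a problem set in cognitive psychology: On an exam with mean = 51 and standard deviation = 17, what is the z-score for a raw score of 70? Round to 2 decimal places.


z = (X - mu) / sigma
= (70 - 51) / 17
= 19 / 17
= 1.12


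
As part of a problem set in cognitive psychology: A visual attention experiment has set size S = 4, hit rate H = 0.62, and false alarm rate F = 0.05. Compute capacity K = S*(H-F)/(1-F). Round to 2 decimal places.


K = S * (H - F) / (1 - F)
H - F = 0.57
1 - F = 0.95
K = 4 * 0.57 / 0.95
= 2.40


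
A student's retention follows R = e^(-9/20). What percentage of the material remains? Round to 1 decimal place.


R = e^(-t/S)
-t/S = -9/20 = -0.45
R = e^(-0.45) = 0.637628
Percentage = 0.637628 * 100
= 63.8


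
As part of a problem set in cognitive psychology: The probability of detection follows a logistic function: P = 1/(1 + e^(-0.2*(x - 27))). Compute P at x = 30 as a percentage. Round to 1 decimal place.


P(x) = 1/(1 + e^(-0.2*(30 - 27)))
Exponent = -0.2 * 3 = -0.6
e^(-0.6) = 0.548812
P = 1/(1 + 0.548812) = 0.645656
Percentage = 64.6


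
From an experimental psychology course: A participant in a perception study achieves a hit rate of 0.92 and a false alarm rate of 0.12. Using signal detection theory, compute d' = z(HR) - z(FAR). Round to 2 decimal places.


d' = z(HR) - z(FAR)
z(0.92) = 1.4051
z(0.12) = -1.175
d' = 1.4051 - -1.175
= 2.58


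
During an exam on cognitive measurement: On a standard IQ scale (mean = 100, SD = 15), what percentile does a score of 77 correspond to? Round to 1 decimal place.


z = (IQ - mean) / SD
z = (77 - 100) / 15 = -1.5333
Percentile = Phi(-1.5333) * 100
Phi(-1.5333) = 0.062601
= 6.3


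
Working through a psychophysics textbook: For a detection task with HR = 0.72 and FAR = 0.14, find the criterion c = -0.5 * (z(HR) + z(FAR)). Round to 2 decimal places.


c = -0.5 * (z(HR) + z(FAR))
z(0.72) = 0.5828
z(0.14) = -1.0803
c = -0.5 * (0.5828 + -1.0803)
= -0.5 * -0.4975
= 0.25


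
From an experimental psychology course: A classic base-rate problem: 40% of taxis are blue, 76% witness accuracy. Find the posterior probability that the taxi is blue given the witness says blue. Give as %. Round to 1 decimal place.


P(blue | says blue) = P(says blue | blue)*P(blue) / [P(says blue | blue)*P(blue) + P(says blue | not blue)*P(not blue)]
Numerator = 0.76 * 0.4 = 0.304
False identification = 0.24 * 0.6 = 0.144
P = 0.304 / (0.304 + 0.144)
= 0.304 / 0.448
As percentage = 67.9


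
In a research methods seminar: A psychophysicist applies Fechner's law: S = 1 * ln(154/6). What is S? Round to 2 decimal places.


S = 1 * ln(154/6)
I/I0 = 25.666667
ln(25.666667) = 3.2452
S = 1 * 3.2452
= 3.25


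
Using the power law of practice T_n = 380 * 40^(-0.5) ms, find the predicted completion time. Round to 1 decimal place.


T_n = 380 * 40^(-0.5)
40^(-0.5) = 0.158114
T_n = 380 * 0.158114
= 60.1 ms


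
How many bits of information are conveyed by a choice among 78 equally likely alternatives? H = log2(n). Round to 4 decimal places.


H = log2(n)
H = log2(78)
= 6.2854


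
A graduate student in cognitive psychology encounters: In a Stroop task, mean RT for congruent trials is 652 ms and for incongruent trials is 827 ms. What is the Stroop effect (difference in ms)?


Stroop effect = RT(incongruent) - RT(congruent)
= 827 - 652
= 175 ms


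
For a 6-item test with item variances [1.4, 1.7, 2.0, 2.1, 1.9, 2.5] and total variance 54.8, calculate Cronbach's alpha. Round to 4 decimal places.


alpha = (k/(k-1)) * (1 - sum(s_i^2)/s_total^2)
sum(item variances) = 11.6
k/(k-1) = 6/5 = 1.2
1 - 11.6/54.8 = 1 - 0.211679 = 0.788321
alpha = 1.2 * 0.788321
= 0.9460


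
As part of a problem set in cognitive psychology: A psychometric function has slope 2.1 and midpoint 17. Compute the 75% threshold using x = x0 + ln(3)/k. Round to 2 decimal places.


At P = 0.75: 0.75 = 1/(1 + e^(-k*(x-x0)))
Solving: e^(-k*(x-x0)) = 1/3
x = x0 + ln(3)/k
ln(3) = 1.0986
x = 17 + 1.0986/2.1
= 17 + 0.5231
= 17.52


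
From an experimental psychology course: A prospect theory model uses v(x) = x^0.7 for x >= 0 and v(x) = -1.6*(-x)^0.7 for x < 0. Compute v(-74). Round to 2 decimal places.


Since x = -74 < 0, use v(x) = -lambda*(-x)^alpha
(-x) = 74
74^0.7 = 20.3452
v(-74) = -1.6 * 20.3452
= -32.55


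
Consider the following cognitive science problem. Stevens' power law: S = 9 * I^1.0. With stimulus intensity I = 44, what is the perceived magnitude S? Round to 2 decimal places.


S = 9 * 44^1.0
44^1.0 = 44.0
S = 9 * 44.0
= 396.00


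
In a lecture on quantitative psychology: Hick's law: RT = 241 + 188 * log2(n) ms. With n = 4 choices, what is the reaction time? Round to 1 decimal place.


RT = 241 + 188 * log2(4)
log2(4) = 2.0
RT = 241 + 188 * 2.0
= 241 + 376.0
= 617.0 ms


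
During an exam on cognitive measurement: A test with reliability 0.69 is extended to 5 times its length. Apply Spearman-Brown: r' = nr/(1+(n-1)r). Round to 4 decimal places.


r_new = n*r / (1 + (n-1)*r)
Numerator = 5 * 0.69 = 3.45
Denominator = 1 + 4 * 0.69 = 3.76
r_new = 3.45 / 3.76
= 0.9176


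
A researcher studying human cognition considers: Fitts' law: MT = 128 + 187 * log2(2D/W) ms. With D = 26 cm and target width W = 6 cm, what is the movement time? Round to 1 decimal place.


MT = 128 + 187 * log2(2*26/6)
2D/W = 8.666667
log2(8.666667) = 3.1155
MT = 128 + 187 * 3.1155
= 710.6 ms


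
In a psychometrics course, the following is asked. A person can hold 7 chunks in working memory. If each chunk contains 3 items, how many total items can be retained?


Total items = chunks * items_per_chunk
= 7 * 3
= 21


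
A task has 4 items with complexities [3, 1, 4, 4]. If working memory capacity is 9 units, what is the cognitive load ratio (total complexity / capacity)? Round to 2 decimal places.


Total complexity = 3 + 1 + 4 + 4 = 12
Load = total / capacity = 12 / 9
= 1.33


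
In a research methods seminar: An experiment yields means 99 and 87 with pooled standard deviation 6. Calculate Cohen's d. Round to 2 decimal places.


Cohen's d = (M1 - M2) / S_pooled
= (99 - 87) / 6
= 12 / 6
= 2.00


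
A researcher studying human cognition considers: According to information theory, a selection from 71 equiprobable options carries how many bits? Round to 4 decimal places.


H = log2(n)
H = log2(71)
= 6.1497


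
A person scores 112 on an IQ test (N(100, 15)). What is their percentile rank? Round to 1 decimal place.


z = (IQ - mean) / SD
z = (112 - 100) / 15 = 0.8
Percentile = Phi(0.8) * 100
Phi(0.8) = 0.788145
= 78.8


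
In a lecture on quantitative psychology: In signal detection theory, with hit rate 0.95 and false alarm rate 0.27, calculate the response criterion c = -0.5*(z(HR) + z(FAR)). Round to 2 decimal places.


c = -0.5 * (z(HR) + z(FAR))
z(0.95) = 1.6449
z(0.27) = -0.6128
c = -0.5 * (1.6449 + -0.6128)
= -0.5 * 1.0321
= -0.52


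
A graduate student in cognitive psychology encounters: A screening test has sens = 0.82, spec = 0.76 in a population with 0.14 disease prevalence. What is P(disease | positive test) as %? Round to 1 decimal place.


PPV = (sens * prev) / (sens * prev + (1-spec) * (1-prev))
Numerator = 0.82 * 0.14 = 0.1148
P(positive and no disease) = (1 - spec) * (1 - prev) = (1 - 0.76) * (1 - 0.14) = 0.2064
Denominator = 0.1148 + 0.2064 = 0.3212
PPV = 0.1148 / 0.3212 = 0.35741
As percentage = 35.7


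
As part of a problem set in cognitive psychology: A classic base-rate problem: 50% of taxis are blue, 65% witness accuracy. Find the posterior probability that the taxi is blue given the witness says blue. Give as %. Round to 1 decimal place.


P(blue | says blue) = P(says blue | blue)*P(blue) / [P(says blue | blue)*P(blue) + P(says blue | not blue)*P(not blue)]
Numerator = 0.65 * 0.5 = 0.325
False identification = 0.35 * 0.5 = 0.175
P = 0.325 / (0.325 + 0.175)
= 0.325 / 0.5
As percentage = 65.0


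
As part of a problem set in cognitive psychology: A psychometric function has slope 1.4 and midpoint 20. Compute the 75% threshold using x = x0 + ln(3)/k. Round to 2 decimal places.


At P = 0.75: 0.75 = 1/(1 + e^(-k*(x-x0)))
Solving: e^(-k*(x-x0)) = 1/3
x = x0 + ln(3)/k
ln(3) = 1.0986
x = 20 + 1.0986/1.4
= 20 + 0.7847
= 20.78


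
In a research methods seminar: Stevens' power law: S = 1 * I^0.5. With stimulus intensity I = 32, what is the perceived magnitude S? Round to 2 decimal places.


S = 1 * 32^0.5
32^0.5 = 5.6569
S = 1 * 5.6569
= 5.66


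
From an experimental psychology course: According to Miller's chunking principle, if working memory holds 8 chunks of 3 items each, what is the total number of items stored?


Total items = chunks * items_per_chunk
= 8 * 3
= 24


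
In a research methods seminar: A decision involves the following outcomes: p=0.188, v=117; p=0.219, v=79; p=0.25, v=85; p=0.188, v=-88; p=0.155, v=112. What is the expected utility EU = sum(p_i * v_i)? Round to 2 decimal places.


EU = sum(p_i * v_i)
0.188 * 117 = 21.996
0.219 * 79 = 17.301
0.25 * 85 = 21.25
0.188 * -88 = -16.544
0.155 * 112 = 17.36
EU = 21.996 + 17.301 + 21.25 + -16.544 + 17.36
= 61.36


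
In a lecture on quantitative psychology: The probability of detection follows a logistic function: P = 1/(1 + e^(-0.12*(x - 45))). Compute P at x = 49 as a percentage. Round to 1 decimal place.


P(x) = 1/(1 + e^(-0.12*(49 - 45)))
Exponent = -0.12 * 4 = -0.48
e^(-0.48) = 0.618783
P = 1/(1 + 0.618783) = 0.617748
Percentage = 61.8


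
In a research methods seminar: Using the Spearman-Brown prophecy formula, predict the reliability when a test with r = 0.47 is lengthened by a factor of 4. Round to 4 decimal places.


r_new = n*r / (1 + (n-1)*r)
Numerator = 4 * 0.47 = 1.88
Denominator = 1 + 3 * 0.47 = 2.41
r_new = 1.88 / 2.41
= 0.7801


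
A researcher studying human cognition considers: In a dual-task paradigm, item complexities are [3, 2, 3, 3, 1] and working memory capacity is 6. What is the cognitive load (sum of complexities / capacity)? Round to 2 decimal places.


Total complexity = 3 + 2 + 3 + 3 + 1 = 12
Load = total / capacity = 12 / 6
= 2.00


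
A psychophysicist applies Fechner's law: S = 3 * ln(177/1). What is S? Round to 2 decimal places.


S = 3 * ln(177/1)
I/I0 = 177.0
ln(177.0) = 5.1761
S = 3 * 5.1761
= 15.53


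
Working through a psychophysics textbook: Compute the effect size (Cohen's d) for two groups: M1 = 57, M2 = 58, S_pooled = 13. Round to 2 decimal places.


Cohen's d = (M1 - M2) / S_pooled
= (57 - 58) / 13
= -1 / 13
= -0.08


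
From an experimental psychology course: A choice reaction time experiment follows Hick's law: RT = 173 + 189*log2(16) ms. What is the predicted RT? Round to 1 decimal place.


RT = 173 + 189 * log2(16)
log2(16) = 4.0
RT = 173 + 189 * 4.0
= 173 + 756.0
= 929.0 ms


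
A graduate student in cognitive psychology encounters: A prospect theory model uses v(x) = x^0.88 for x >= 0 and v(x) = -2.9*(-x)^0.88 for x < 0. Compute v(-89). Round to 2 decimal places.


Since x = -89 < 0, use v(x) = -lambda*(-x)^alpha
(-x) = 89
89^0.88 = 51.9354
v(-89) = -2.9 * 51.9354
= -150.61


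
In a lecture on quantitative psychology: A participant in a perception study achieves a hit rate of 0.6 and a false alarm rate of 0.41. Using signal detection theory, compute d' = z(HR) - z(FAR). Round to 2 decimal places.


d' = z(HR) - z(FAR)
z(0.6) = 0.2533
z(0.41) = -0.2275
d' = 0.2533 - -0.2275
= 0.48


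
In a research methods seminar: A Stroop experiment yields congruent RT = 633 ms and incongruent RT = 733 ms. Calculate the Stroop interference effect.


Stroop effect = RT(incongruent) - RT(congruent)
= 733 - 633
= 100 ms


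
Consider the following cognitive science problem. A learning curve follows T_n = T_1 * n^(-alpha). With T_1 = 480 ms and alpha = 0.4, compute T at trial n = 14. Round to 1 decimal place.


T_n = 480 * 14^(-0.4)
14^(-0.4) = 0.347976
T_n = 480 * 0.347976
= 167.0 ms


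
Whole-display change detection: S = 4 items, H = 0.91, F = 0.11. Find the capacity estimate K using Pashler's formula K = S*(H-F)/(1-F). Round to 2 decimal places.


K = S * (H - F) / (1 - F)
H - F = 0.8
1 - F = 0.89
K = 4 * 0.8 / 0.89
= 3.60


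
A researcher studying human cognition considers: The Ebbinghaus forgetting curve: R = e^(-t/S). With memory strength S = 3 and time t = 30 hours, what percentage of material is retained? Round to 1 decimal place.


R = e^(-t/S)
-t/S = -30/3 = -10.0
R = e^(-10.0) = 4.5e-05
Percentage = 4.5e-05 * 100
= 0.0


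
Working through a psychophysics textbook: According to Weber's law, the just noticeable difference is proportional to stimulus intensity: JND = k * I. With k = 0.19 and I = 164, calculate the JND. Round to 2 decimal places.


JND = k * I
JND = 0.19 * 164
= 31.16


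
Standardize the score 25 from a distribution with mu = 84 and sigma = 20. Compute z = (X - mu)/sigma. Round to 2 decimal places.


z = (X - mu) / sigma
= (25 - 84) / 20
= -59 / 20
= -2.95


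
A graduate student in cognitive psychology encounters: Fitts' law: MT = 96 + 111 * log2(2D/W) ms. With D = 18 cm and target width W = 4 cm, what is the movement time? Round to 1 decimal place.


MT = 96 + 111 * log2(2*18/4)
2D/W = 9.0
log2(9.0) = 3.1699
MT = 96 + 111 * 3.1699
= 447.9 ms


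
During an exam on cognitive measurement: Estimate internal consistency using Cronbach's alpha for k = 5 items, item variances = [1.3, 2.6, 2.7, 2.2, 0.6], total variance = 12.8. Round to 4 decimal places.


alpha = (k/(k-1)) * (1 - sum(s_i^2)/s_total^2)
sum(item variances) = 9.4
k/(k-1) = 5/4 = 1.25
1 - 9.4/12.8 = 1 - 0.734375 = 0.265625
alpha = 1.25 * 0.265625
= 0.3320


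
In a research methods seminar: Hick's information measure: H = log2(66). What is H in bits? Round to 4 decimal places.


H = log2(n)
H = log2(66)
= 6.0444


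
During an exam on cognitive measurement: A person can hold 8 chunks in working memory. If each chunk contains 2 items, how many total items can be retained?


Total items = chunks * items_per_chunk
= 8 * 2
= 16


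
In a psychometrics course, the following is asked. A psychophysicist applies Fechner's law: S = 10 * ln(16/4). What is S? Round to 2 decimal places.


S = 10 * ln(16/4)
I/I0 = 4.0
ln(4.0) = 1.3863
S = 10 * 1.3863
= 13.86


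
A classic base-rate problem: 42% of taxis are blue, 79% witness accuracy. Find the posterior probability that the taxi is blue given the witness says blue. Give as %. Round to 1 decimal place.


P(blue | says blue) = P(says blue | blue)*P(blue) / [P(says blue | blue)*P(blue) + P(says blue | not blue)*P(not blue)]
Numerator = 0.79 * 0.42 = 0.3318
False identification = 0.21 * 0.58 = 0.1218
P = 0.3318 / (0.3318 + 0.1218)
= 0.3318 / 0.4536
As percentage = 73.1


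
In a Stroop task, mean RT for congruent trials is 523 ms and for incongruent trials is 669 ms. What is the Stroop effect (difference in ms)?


Stroop effect = RT(incongruent) - RT(congruent)
= 669 - 523
= 146 ms


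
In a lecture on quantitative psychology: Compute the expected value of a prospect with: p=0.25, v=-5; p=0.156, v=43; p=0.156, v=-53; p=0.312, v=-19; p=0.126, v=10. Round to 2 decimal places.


EU = sum(p_i * v_i)
0.25 * -5 = -1.25
0.156 * 43 = 6.708
0.156 * -53 = -8.268
0.312 * -19 = -5.928
0.126 * 10 = 1.26
EU = -1.25 + 6.708 + -8.268 + -5.928 + 1.26
= -7.48


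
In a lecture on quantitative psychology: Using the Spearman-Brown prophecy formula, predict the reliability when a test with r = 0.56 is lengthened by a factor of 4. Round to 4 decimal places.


r_new = n*r / (1 + (n-1)*r)
Numerator = 4 * 0.56 = 2.24
Denominator = 1 + 3 * 0.56 = 2.68
r_new = 2.24 / 2.68
= 0.8358


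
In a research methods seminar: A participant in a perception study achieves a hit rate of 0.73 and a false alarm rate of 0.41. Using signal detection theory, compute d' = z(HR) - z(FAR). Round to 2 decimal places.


d' = z(HR) - z(FAR)
z(0.73) = 0.6128
z(0.41) = -0.2275
d' = 0.6128 - -0.2275
= 0.84


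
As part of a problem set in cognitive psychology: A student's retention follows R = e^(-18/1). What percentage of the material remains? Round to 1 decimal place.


R = e^(-t/S)
-t/S = -18/1 = -18.0
R = e^(-18.0) = 0.0
Percentage = 0.0 * 100
= 0.0


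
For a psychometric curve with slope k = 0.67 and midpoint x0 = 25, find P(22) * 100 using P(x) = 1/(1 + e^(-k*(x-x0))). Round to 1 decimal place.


P(x) = 1/(1 + e^(-0.67*(22 - 25)))
Exponent = -0.67 * -3 = 2.01
e^(2.01) = 7.463317
P = 1/(1 + 7.463317) = 0.118157
Percentage = 11.8


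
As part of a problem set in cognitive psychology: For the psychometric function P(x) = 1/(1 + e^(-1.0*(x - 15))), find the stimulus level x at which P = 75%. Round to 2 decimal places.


At P = 0.75: 0.75 = 1/(1 + e^(-k*(x-x0)))
Solving: e^(-k*(x-x0)) = 1/3
x = x0 + ln(3)/k
ln(3) = 1.0986
x = 15 + 1.0986/1.0
= 15 + 1.0986
= 16.10


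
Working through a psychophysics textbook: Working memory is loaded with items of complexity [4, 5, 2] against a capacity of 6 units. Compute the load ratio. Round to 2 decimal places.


Total complexity = 4 + 5 + 2 = 11
Load = total / capacity = 11 / 6
= 1.83


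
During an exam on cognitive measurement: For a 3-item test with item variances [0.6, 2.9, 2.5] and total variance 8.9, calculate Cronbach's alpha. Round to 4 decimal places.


alpha = (k/(k-1)) * (1 - sum(s_i^2)/s_total^2)
sum(item variances) = 6.0
k/(k-1) = 3/2 = 1.5
1 - 6.0/8.9 = 1 - 0.674157 = 0.325843
alpha = 1.5 * 0.325843
= 0.4888


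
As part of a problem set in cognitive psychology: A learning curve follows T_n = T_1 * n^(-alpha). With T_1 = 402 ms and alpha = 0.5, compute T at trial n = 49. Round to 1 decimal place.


T_n = 402 * 49^(-0.5)
49^(-0.5) = 0.142857
T_n = 402 * 0.142857
= 57.4 ms


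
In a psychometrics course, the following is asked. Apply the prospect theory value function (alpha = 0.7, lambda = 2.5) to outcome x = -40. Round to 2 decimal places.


Since x = -40 < 0, use v(x) = -lambda*(-x)^alpha
(-x) = 40
40^0.7 = 13.2264
v(-40) = -2.5 * 13.2264
= -33.07


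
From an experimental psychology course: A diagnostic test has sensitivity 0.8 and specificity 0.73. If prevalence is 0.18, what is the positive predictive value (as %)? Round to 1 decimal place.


PPV = (sens * prev) / (sens * prev + (1-spec) * (1-prev))
Numerator = 0.8 * 0.18 = 0.144
P(positive and no disease) = (1 - spec) * (1 - prev) = (1 - 0.73) * (1 - 0.18) = 0.2214
Denominator = 0.144 + 0.2214 = 0.3654
PPV = 0.144 / 0.3654 = 0.394089
As percentage = 39.4


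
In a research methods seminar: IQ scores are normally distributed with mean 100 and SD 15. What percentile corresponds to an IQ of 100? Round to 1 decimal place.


z = (IQ - mean) / SD
z = (100 - 100) / 15 = 0.0
Percentile = Phi(0.0) * 100
Phi(0.0) = 0.5
= 50.0


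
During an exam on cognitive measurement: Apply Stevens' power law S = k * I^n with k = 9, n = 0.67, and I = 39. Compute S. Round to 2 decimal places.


S = 9 * 39^0.67
39^0.67 = 11.6416
S = 9 * 11.6416
= 104.77


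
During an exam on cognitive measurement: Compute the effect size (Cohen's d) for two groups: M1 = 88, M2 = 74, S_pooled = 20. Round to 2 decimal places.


Cohen's d = (M1 - M2) / S_pooled
= (88 - 74) / 20
= 14 / 20
= 0.70


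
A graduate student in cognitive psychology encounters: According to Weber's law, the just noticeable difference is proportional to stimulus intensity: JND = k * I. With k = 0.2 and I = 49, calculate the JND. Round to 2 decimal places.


JND = k * I
JND = 0.2 * 49
= 9.80


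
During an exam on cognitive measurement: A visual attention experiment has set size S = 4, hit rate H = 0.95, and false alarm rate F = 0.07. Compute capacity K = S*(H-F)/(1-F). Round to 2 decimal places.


K = S * (H - F) / (1 - F)
H - F = 0.88
1 - F = 0.93
K = 4 * 0.88 / 0.93
= 3.78


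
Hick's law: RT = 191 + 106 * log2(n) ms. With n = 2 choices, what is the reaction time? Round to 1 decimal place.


RT = 191 + 106 * log2(2)
log2(2) = 1.0
RT = 191 + 106 * 1.0
= 191 + 106.0
= 297.0 ms


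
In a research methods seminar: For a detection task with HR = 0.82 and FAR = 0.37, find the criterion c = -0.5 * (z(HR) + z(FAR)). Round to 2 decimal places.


c = -0.5 * (z(HR) + z(FAR))
z(0.82) = 0.9154
z(0.37) = -0.3319
c = -0.5 * (0.9154 + -0.3319)
= -0.5 * 0.5835
= -0.29


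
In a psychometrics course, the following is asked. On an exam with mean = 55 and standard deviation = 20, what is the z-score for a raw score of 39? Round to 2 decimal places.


z = (X - mu) / sigma
= (39 - 55) / 20
= -16 / 20
= -0.80


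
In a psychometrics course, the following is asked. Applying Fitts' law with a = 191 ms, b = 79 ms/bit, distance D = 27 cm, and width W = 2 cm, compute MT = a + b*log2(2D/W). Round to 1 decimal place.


MT = 191 + 79 * log2(2*27/2)
2D/W = 27.0
log2(27.0) = 4.7549
MT = 191 + 79 * 4.7549
= 566.6 ms


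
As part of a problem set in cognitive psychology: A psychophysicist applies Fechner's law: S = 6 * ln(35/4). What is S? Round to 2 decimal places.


S = 6 * ln(35/4)
I/I0 = 8.75
ln(8.75) = 2.1691
S = 6 * 2.1691
= 13.01


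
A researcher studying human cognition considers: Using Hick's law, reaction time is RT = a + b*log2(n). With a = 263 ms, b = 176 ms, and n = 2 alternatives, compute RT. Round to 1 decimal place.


RT = 263 + 176 * log2(2)
log2(2) = 1.0
RT = 263 + 176 * 1.0
= 263 + 176.0
= 439.0 ms


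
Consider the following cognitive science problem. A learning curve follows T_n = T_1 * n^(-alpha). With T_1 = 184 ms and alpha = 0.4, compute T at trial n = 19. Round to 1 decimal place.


T_n = 184 * 19^(-0.4)
19^(-0.4) = 0.307963
T_n = 184 * 0.307963
= 56.7 ms


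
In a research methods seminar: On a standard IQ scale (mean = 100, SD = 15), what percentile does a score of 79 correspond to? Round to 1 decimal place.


z = (IQ - mean) / SD
z = (79 - 100) / 15 = -1.4
Percentile = Phi(-1.4) * 100
Phi(-1.4) = 0.080757
= 8.1


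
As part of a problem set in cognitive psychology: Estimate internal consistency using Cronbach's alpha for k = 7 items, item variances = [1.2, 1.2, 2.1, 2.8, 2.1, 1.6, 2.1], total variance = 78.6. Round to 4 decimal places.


alpha = (k/(k-1)) * (1 - sum(s_i^2)/s_total^2)
sum(item variances) = 13.1
k/(k-1) = 7/6 = 1.166667
1 - 13.1/78.6 = 1 - 0.166667 = 0.833333
alpha = 1.166667 * 0.833333
= 0.9722


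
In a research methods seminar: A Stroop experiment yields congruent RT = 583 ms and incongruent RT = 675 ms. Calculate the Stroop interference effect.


Stroop effect = RT(incongruent) - RT(congruent)
= 675 - 583
= 92 ms


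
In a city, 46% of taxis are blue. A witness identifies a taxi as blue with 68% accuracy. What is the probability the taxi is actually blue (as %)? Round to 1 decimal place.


P(blue | says blue) = P(says blue | blue)*P(blue) / [P(says blue | blue)*P(blue) + P(says blue | not blue)*P(not blue)]
Numerator = 0.68 * 0.46 = 0.3128
False identification = 0.32 * 0.54 = 0.1728
P = 0.3128 / (0.3128 + 0.1728)
= 0.3128 / 0.4856
As percentage = 64.4


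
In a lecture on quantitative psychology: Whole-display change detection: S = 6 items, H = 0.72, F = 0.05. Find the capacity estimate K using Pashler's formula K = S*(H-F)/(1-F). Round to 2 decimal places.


K = S * (H - F) / (1 - F)
H - F = 0.67
1 - F = 0.95
K = 6 * 0.67 / 0.95
= 4.23


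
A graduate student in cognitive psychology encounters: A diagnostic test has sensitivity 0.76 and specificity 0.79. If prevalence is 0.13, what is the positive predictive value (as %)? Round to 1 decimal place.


PPV = (sens * prev) / (sens * prev + (1-spec) * (1-prev))
Numerator = 0.76 * 0.13 = 0.0988
P(positive and no disease) = (1 - spec) * (1 - prev) = (1 - 0.79) * (1 - 0.13) = 0.1827
Denominator = 0.0988 + 0.1827 = 0.2815
PPV = 0.0988 / 0.2815 = 0.350977
As percentage = 35.1


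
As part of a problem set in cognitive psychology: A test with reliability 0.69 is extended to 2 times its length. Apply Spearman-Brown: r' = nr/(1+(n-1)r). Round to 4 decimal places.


r_new = n*r / (1 + (n-1)*r)
Numerator = 2 * 0.69 = 1.38
Denominator = 1 + 1 * 0.69 = 1.69
r_new = 1.38 / 1.69
= 0.8166


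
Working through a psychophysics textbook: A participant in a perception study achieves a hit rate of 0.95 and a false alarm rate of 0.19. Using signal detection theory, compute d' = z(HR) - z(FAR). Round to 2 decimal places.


d' = z(HR) - z(FAR)
z(0.95) = 1.6449
z(0.19) = -0.8779
d' = 1.6449 - -0.8779
= 2.52


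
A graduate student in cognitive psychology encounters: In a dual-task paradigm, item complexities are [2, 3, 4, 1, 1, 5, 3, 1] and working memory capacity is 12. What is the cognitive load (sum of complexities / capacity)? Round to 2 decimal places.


Total complexity = 2 + 3 + 4 + 1 + 1 + 5 + 3 + 1 = 20
Load = total / capacity = 20 / 12
= 1.67


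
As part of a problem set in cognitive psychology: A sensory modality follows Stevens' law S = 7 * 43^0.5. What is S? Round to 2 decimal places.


S = 7 * 43^0.5
43^0.5 = 6.5574
S = 7 * 6.5574
= 45.90


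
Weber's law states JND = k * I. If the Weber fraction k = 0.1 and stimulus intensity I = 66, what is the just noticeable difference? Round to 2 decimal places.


JND = k * I
JND = 0.1 * 66
= 6.60


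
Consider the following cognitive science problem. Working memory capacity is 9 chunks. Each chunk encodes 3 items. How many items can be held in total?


Total items = chunks * items_per_chunk
= 9 * 3
= 27


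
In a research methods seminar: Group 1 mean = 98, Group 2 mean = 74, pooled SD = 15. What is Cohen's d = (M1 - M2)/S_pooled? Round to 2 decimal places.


Cohen's d = (M1 - M2) / S_pooled
= (98 - 74) / 15
= 24 / 15
= 1.60


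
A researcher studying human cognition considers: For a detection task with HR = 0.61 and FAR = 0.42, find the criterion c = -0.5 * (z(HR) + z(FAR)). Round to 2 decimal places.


c = -0.5 * (z(HR) + z(FAR))
z(0.61) = 0.2793
z(0.42) = -0.2019
c = -0.5 * (0.2793 + -0.2019)
= -0.5 * 0.0774
= -0.04


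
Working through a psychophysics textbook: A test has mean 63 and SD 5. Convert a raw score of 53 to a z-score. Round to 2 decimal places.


z = (X - mu) / sigma
= (53 - 63) / 5
= -10 / 5
= -2.00


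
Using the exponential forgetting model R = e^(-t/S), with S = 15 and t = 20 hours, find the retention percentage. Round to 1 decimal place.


R = e^(-t/S)
-t/S = -20/15 = -1.333333
R = e^(-1.333333) = 0.263597
Percentage = 0.263597 * 100
= 26.4


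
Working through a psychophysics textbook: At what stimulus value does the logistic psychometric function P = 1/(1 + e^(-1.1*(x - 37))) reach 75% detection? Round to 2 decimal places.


At P = 0.75: 0.75 = 1/(1 + e^(-k*(x-x0)))
Solving: e^(-k*(x-x0)) = 1/3
x = x0 + ln(3)/k
ln(3) = 1.0986
x = 37 + 1.0986/1.1
= 37 + 0.9987
= 38.00


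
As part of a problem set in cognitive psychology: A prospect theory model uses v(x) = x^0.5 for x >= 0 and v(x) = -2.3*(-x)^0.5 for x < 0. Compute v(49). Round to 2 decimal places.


Since x = 49 >= 0, use v(x) = x^0.5
49^0.5 = 7.0
v(49) = 7.00


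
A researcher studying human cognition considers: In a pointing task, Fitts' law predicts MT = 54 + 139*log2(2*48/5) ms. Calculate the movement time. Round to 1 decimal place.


MT = 54 + 139 * log2(2*48/5)
2D/W = 19.2
log2(19.2) = 4.263
MT = 54 + 139 * 4.263
= 646.6 ms


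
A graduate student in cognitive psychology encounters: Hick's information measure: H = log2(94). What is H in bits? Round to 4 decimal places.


H = log2(n)
H = log2(94)
= 6.5546


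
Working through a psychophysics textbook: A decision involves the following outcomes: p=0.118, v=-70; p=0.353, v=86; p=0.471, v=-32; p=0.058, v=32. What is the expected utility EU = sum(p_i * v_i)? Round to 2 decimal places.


EU = sum(p_i * v_i)
0.118 * -70 = -8.26
0.353 * 86 = 30.358
0.471 * -32 = -15.072
0.058 * 32 = 1.856
EU = -8.26 + 30.358 + -15.072 + 1.856
= 8.88


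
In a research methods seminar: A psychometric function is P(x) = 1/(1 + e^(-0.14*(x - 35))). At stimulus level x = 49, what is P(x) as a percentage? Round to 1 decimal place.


P(x) = 1/(1 + e^(-0.14*(49 - 35)))
Exponent = -0.14 * 14 = -1.96
e^(-1.96) = 0.140858
P = 1/(1 + 0.140858) = 0.876533
Percentage = 87.7


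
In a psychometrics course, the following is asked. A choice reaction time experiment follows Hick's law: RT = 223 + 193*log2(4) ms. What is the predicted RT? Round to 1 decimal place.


RT = 223 + 193 * log2(4)
log2(4) = 2.0
RT = 223 + 193 * 2.0
= 223 + 386.0
= 609.0 ms


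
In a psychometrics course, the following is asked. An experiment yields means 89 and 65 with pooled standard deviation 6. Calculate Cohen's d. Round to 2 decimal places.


Cohen's d = (M1 - M2) / S_pooled
= (89 - 65) / 6
= 24 / 6
= 4.00


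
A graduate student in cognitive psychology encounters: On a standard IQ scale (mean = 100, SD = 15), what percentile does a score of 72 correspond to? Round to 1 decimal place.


z = (IQ - mean) / SD
z = (72 - 100) / 15 = -1.8667
Percentile = Phi(-1.8667) * 100
Phi(-1.8667) = 0.030972
= 3.1


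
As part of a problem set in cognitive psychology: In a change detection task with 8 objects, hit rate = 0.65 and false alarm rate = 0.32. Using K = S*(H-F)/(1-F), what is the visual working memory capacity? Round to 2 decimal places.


K = S * (H - F) / (1 - F)
H - F = 0.33
1 - F = 0.68
K = 8 * 0.33 / 0.68
= 3.88


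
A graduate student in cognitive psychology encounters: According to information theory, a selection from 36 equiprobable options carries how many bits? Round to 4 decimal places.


H = log2(n)
H = log2(36)
= 5.1699


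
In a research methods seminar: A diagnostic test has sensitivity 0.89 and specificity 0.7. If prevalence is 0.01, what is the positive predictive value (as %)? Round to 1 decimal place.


PPV = (sens * prev) / (sens * prev + (1-spec) * (1-prev))
Numerator = 0.89 * 0.01 = 0.0089
P(positive and no disease) = (1 - spec) * (1 - prev) = (1 - 0.7) * (1 - 0.01) = 0.297
Denominator = 0.0089 + 0.297 = 0.3059
PPV = 0.0089 / 0.3059 = 0.029094
As percentage = 2.9


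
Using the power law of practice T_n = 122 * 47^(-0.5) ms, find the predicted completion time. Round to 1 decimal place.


T_n = 122 * 47^(-0.5)
47^(-0.5) = 0.145865
T_n = 122 * 0.145865
= 17.8 ms


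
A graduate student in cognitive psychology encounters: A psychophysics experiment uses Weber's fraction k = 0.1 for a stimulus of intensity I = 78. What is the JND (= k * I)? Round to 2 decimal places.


JND = k * I
JND = 0.1 * 78
= 7.80


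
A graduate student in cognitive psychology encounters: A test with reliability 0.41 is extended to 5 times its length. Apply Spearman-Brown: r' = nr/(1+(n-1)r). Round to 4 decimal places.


r_new = n*r / (1 + (n-1)*r)
Numerator = 5 * 0.41 = 2.05
Denominator = 1 + 4 * 0.41 = 2.64
r_new = 2.05 / 2.64
= 0.7765


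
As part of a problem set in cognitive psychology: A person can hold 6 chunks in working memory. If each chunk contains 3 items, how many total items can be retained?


Total items = chunks * items_per_chunk
= 6 * 3
= 18


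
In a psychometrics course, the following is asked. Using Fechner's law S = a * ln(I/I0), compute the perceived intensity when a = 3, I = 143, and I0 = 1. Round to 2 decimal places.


S = 3 * ln(143/1)
I/I0 = 143.0
ln(143.0) = 4.9628
S = 3 * 4.9628
= 14.89


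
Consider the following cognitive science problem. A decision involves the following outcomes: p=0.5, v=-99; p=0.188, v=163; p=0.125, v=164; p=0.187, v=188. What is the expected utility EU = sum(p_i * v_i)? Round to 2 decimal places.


EU = sum(p_i * v_i)
0.5 * -99 = -49.5
0.188 * 163 = 30.644
0.125 * 164 = 20.5
0.187 * 188 = 35.156
EU = -49.5 + 30.644 + 20.5 + 35.156
= 36.80


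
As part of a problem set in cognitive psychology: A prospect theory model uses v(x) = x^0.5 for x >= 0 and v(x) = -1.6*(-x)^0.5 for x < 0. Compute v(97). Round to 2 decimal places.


Since x = 97 >= 0, use v(x) = x^0.5
97^0.5 = 9.8489
v(97) = 9.85


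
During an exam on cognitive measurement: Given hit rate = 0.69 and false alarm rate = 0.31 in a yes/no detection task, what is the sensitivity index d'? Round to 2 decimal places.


d' = z(HR) - z(FAR)
z(0.69) = 0.4959
z(0.31) = -0.4959
d' = 0.4959 - -0.4959
= 0.99


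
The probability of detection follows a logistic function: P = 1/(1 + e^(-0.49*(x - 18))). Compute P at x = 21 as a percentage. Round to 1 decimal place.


P(x) = 1/(1 + e^(-0.49*(21 - 18)))
Exponent = -0.49 * 3 = -1.47
e^(-1.47) = 0.229925
P = 1/(1 + 0.229925) = 0.813058
Percentage = 81.3
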